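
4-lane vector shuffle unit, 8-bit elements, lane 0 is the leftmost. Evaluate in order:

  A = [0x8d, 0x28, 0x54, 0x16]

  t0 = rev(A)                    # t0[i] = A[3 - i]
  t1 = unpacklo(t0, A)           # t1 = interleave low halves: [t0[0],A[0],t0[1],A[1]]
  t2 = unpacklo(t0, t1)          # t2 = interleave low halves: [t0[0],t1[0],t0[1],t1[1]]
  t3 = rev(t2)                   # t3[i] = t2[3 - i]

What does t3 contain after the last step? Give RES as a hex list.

  t0: 16 54 28 8d
  t1: 16 8d 54 28
  t2: 16 16 54 8d
  t3: 8d 54 16 16

RES = [0x8d, 0x54, 0x16, 0x16]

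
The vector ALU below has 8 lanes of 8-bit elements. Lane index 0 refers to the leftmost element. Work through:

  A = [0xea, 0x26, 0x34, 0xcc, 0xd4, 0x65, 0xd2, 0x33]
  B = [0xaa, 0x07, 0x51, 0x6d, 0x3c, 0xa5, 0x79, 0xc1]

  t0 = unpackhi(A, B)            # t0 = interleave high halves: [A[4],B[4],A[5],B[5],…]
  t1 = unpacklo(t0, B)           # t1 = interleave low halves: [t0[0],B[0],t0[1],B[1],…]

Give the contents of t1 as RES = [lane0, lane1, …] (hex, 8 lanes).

t0 = [0xd4, 0x3c, 0x65, 0xa5, 0xd2, 0x79, 0x33, 0xc1]
t1 = [0xd4, 0xaa, 0x3c, 0x07, 0x65, 0x51, 0xa5, 0x6d]

RES = [ 0xd4  0xaa  0x3c  0x07  0x65  0x51  0xa5  0x6d ]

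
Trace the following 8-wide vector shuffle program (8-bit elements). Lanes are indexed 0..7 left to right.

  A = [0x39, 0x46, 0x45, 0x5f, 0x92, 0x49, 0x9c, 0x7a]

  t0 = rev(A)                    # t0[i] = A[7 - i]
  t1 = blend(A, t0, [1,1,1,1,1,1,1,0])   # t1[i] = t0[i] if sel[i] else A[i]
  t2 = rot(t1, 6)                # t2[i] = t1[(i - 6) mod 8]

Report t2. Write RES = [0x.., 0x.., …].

RES = [ 0x49  0x92  0x5f  0x45  0x46  0x7a  0x7a  0x9c ]

t0 = [0x7a, 0x9c, 0x49, 0x92, 0x5f, 0x45, 0x46, 0x39]
t1 = [0x7a, 0x9c, 0x49, 0x92, 0x5f, 0x45, 0x46, 0x7a]
t2 = [0x49, 0x92, 0x5f, 0x45, 0x46, 0x7a, 0x7a, 0x9c]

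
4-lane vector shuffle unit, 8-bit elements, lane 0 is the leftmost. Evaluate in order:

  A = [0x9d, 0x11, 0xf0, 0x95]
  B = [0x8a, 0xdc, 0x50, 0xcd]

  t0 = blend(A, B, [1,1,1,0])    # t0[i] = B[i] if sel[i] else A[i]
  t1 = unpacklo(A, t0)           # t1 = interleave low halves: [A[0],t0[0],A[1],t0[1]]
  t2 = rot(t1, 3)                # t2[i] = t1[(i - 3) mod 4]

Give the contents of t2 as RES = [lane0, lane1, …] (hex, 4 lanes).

t0 = [0x8a, 0xdc, 0x50, 0x95]
t1 = [0x9d, 0x8a, 0x11, 0xdc]
t2 = [0x8a, 0x11, 0xdc, 0x9d]

RES = [ 0x8a  0x11  0xdc  0x9d ]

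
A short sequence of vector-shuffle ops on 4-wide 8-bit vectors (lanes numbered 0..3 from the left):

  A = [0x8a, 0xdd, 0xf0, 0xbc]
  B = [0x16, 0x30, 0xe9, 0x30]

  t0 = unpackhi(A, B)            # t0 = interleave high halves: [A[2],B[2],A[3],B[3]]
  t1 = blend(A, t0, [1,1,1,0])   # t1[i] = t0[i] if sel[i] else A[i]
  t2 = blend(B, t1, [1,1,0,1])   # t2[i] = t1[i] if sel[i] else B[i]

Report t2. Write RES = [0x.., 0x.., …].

RES = [ 0xf0  0xe9  0xe9  0xbc ]

→ t0 |f0|e9|bc|30|
→ t1 |f0|e9|bc|bc|
→ t2 |f0|e9|e9|bc|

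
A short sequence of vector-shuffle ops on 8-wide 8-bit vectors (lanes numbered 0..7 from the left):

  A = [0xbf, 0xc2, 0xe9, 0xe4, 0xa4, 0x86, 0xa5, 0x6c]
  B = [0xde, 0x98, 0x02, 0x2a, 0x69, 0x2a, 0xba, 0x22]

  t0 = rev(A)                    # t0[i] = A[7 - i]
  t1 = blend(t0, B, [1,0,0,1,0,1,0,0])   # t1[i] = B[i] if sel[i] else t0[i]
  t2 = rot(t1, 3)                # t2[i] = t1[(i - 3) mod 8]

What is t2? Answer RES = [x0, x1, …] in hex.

RES = [ 0x2a  0xc2  0xbf  0xde  0xa5  0x86  0x2a  0xe4 ]

→ t0 |6c|a5|86|a4|e4|e9|c2|bf|
→ t1 |de|a5|86|2a|e4|2a|c2|bf|
→ t2 |2a|c2|bf|de|a5|86|2a|e4|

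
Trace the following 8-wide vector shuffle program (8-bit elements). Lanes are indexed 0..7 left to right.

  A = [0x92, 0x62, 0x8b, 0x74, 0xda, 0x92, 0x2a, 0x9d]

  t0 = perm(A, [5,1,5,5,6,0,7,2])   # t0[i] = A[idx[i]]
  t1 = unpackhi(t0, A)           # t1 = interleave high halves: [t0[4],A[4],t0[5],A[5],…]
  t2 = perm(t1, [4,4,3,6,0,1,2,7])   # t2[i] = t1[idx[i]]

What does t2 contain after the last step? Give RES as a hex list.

  t0: 92 62 92 92 2a 92 9d 8b
  t1: 2a da 92 92 9d 2a 8b 9d
  t2: 9d 9d 92 8b 2a da 92 9d

RES = [0x9d, 0x9d, 0x92, 0x8b, 0x2a, 0xda, 0x92, 0x9d]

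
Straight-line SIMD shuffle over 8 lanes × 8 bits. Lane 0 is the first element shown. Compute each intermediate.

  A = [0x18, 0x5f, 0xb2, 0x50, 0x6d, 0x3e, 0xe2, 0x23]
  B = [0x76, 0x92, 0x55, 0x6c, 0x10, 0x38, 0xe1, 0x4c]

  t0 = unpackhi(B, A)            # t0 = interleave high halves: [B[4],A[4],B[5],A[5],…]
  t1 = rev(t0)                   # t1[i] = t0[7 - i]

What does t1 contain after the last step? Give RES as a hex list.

→ t0 |10|6d|38|3e|e1|e2|4c|23|
→ t1 |23|4c|e2|e1|3e|38|6d|10|

RES = [0x23, 0x4c, 0xe2, 0xe1, 0x3e, 0x38, 0x6d, 0x10]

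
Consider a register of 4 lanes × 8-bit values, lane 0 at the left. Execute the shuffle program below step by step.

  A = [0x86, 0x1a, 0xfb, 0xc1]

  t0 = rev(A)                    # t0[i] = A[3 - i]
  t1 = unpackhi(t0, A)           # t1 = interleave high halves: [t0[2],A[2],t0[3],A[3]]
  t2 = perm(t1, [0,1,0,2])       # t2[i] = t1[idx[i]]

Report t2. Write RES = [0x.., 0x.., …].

RES = [0x1a, 0xfb, 0x1a, 0x86]

→ t0 |c1|fb|1a|86|
→ t1 |1a|fb|86|c1|
→ t2 |1a|fb|1a|86|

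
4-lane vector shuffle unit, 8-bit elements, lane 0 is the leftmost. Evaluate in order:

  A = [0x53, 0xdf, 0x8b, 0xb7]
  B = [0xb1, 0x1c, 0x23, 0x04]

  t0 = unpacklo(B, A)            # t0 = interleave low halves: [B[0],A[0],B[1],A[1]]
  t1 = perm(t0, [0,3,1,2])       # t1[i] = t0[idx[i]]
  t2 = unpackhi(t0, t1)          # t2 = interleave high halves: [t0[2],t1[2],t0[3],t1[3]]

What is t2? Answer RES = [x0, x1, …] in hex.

→ t0 |b1|53|1c|df|
→ t1 |b1|df|53|1c|
→ t2 |1c|53|df|1c|

RES = [0x1c, 0x53, 0xdf, 0x1c]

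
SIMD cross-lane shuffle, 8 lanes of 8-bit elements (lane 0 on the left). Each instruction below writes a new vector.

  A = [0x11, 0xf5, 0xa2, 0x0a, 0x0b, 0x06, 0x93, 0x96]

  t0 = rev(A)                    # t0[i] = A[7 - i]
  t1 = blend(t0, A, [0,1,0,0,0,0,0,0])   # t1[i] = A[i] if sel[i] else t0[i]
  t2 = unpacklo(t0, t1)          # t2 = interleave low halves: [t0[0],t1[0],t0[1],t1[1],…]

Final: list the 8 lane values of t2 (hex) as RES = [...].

→ t0 |96|93|06|0b|0a|a2|f5|11|
→ t1 |96|f5|06|0b|0a|a2|f5|11|
→ t2 |96|96|93|f5|06|06|0b|0b|

RES = [0x96, 0x96, 0x93, 0xf5, 0x06, 0x06, 0x0b, 0x0b]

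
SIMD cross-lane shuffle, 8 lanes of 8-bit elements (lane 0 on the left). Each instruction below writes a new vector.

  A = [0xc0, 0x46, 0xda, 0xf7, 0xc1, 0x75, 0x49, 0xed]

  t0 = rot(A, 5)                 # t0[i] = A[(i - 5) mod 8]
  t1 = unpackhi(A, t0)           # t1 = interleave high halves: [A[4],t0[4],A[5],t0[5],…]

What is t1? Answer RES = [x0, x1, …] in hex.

t0 = [0xf7, 0xc1, 0x75, 0x49, 0xed, 0xc0, 0x46, 0xda]
t1 = [0xc1, 0xed, 0x75, 0xc0, 0x49, 0x46, 0xed, 0xda]

RES = [ 0xc1  0xed  0x75  0xc0  0x49  0x46  0xed  0xda ]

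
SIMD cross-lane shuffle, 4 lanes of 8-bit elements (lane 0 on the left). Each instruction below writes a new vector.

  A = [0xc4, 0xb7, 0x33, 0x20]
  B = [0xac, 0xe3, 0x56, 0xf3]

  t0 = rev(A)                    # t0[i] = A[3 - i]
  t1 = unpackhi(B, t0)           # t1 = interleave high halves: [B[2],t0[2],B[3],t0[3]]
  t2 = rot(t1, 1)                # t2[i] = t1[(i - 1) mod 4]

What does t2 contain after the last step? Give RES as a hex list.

RES = [0xc4, 0x56, 0xb7, 0xf3]

t0 = [0x20, 0x33, 0xb7, 0xc4]
t1 = [0x56, 0xb7, 0xf3, 0xc4]
t2 = [0xc4, 0x56, 0xb7, 0xf3]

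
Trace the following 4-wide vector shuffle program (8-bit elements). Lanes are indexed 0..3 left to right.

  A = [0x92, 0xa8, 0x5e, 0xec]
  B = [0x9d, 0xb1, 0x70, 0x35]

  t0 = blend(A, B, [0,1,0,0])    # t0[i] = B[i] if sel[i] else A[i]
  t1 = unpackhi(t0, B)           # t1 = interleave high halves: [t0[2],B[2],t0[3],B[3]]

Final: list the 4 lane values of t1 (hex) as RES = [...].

  t0: 92 b1 5e ec
  t1: 5e 70 ec 35

RES = [0x5e, 0x70, 0xec, 0x35]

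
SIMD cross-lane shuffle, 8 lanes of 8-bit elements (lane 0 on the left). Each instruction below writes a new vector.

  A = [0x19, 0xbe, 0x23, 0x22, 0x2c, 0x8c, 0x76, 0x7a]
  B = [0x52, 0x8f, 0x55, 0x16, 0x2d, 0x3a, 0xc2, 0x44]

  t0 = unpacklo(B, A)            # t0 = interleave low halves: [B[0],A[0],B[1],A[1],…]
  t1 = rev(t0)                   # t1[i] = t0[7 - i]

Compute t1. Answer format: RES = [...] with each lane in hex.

RES = [ 0x22  0x16  0x23  0x55  0xbe  0x8f  0x19  0x52 ]

→ t0 |52|19|8f|be|55|23|16|22|
→ t1 |22|16|23|55|be|8f|19|52|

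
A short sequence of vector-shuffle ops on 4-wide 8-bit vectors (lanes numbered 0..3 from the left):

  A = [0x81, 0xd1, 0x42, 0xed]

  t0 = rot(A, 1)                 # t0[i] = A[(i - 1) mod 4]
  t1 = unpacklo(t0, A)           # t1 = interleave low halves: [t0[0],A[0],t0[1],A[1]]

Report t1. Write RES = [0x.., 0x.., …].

RES = [ 0xed  0x81  0x81  0xd1 ]

t0 = [0xed, 0x81, 0xd1, 0x42]
t1 = [0xed, 0x81, 0x81, 0xd1]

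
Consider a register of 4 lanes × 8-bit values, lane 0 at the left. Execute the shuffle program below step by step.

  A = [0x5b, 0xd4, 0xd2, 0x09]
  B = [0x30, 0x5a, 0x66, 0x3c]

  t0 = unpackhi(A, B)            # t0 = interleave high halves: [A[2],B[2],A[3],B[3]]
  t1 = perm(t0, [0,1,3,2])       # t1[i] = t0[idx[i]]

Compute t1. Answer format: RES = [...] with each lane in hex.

t0 = [0xd2, 0x66, 0x09, 0x3c]
t1 = [0xd2, 0x66, 0x3c, 0x09]

RES = [0xd2, 0x66, 0x3c, 0x09]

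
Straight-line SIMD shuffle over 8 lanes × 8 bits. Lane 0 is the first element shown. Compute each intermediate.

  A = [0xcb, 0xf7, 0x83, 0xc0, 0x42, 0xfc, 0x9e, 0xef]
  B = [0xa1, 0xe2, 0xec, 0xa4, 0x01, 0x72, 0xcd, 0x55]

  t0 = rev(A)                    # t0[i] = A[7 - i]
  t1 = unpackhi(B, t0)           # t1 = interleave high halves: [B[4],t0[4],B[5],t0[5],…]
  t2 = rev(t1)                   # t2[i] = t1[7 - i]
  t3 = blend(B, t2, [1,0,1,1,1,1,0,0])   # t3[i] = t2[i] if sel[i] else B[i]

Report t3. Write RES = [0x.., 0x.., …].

RES = [ 0xcb  0xe2  0xf7  0xcd  0x83  0x72  0xcd  0x55 ]

t0 = [0xef, 0x9e, 0xfc, 0x42, 0xc0, 0x83, 0xf7, 0xcb]
t1 = [0x01, 0xc0, 0x72, 0x83, 0xcd, 0xf7, 0x55, 0xcb]
t2 = [0xcb, 0x55, 0xf7, 0xcd, 0x83, 0x72, 0xc0, 0x01]
t3 = [0xcb, 0xe2, 0xf7, 0xcd, 0x83, 0x72, 0xcd, 0x55]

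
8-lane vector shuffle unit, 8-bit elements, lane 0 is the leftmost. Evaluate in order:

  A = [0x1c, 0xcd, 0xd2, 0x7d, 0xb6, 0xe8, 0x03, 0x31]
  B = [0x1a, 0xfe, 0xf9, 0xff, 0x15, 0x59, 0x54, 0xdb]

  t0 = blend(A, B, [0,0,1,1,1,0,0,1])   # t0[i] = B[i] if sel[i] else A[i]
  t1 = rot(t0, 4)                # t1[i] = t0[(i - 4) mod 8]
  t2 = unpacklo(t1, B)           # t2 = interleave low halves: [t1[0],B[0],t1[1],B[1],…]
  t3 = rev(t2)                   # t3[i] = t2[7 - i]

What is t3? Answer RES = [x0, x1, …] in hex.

RES = [ 0xff  0xdb  0xf9  0x03  0xfe  0xe8  0x1a  0x15 ]

  t0: 1c cd f9 ff 15 e8 03 db
  t1: 15 e8 03 db 1c cd f9 ff
  t2: 15 1a e8 fe 03 f9 db ff
  t3: ff db f9 03 fe e8 1a 15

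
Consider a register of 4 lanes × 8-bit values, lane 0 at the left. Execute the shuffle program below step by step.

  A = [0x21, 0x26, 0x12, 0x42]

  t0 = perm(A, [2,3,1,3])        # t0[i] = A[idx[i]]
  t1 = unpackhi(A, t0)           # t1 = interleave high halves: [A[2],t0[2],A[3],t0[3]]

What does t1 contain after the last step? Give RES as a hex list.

→ t0 |12|42|26|42|
→ t1 |12|26|42|42|

RES = [0x12, 0x26, 0x42, 0x42]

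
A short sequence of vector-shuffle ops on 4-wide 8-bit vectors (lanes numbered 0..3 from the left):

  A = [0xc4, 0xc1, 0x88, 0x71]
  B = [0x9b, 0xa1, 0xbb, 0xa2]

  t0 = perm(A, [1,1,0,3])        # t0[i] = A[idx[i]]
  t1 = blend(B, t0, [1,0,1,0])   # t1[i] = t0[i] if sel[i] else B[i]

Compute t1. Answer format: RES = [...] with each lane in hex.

→ t0 |c1|c1|c4|71|
→ t1 |c1|a1|c4|a2|

RES = [0xc1, 0xa1, 0xc4, 0xa2]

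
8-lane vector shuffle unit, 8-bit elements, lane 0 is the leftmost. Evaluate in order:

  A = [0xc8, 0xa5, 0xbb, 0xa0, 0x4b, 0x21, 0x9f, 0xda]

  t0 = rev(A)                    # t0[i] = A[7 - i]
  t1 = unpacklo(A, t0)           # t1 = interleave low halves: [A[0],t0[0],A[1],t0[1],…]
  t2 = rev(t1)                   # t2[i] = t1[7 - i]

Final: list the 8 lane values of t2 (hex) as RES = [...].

→ t0 |da|9f|21|4b|a0|bb|a5|c8|
→ t1 |c8|da|a5|9f|bb|21|a0|4b|
→ t2 |4b|a0|21|bb|9f|a5|da|c8|

RES = [ 0x4b  0xa0  0x21  0xbb  0x9f  0xa5  0xda  0xc8 ]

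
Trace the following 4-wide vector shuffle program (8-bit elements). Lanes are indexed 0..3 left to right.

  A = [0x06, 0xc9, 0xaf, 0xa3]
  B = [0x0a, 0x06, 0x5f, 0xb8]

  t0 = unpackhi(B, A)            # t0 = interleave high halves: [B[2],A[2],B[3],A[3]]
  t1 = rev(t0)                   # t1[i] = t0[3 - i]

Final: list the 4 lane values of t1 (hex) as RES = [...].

RES = [0xa3, 0xb8, 0xaf, 0x5f]

→ t0 |5f|af|b8|a3|
→ t1 |a3|b8|af|5f|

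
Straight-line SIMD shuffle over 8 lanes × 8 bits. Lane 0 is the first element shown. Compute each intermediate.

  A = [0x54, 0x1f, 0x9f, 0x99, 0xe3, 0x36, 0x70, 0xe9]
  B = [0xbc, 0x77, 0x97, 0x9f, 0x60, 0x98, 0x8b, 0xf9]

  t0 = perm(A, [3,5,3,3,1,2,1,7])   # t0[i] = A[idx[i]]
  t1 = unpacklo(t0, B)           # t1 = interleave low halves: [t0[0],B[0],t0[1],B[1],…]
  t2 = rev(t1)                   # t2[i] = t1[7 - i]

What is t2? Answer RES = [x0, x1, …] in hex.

  t0: 99 36 99 99 1f 9f 1f e9
  t1: 99 bc 36 77 99 97 99 9f
  t2: 9f 99 97 99 77 36 bc 99

RES = [ 0x9f  0x99  0x97  0x99  0x77  0x36  0xbc  0x99 ]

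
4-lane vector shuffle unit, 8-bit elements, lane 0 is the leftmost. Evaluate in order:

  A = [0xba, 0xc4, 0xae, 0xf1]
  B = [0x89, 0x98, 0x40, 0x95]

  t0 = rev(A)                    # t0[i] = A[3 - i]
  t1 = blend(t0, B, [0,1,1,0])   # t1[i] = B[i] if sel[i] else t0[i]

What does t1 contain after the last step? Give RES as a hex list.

→ t0 |f1|ae|c4|ba|
→ t1 |f1|98|40|ba|

RES = [ 0xf1  0x98  0x40  0xba ]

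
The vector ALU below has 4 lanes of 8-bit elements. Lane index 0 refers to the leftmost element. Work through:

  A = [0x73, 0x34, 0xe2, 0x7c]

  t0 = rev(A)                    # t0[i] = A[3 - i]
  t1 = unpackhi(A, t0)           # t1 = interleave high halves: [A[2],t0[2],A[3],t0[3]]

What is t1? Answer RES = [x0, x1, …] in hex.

RES = [ 0xe2  0x34  0x7c  0x73 ]

→ t0 |7c|e2|34|73|
→ t1 |e2|34|7c|73|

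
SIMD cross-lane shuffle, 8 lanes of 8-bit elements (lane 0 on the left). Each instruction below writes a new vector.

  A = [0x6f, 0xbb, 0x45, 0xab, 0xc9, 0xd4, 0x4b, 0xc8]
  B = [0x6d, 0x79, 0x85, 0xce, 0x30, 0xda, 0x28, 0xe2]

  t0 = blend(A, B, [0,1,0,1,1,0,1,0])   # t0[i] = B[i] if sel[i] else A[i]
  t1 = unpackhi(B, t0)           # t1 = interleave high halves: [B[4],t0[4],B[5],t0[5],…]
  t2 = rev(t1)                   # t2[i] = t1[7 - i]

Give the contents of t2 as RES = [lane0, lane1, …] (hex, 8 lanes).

→ t0 |6f|79|45|ce|30|d4|28|c8|
→ t1 |30|30|da|d4|28|28|e2|c8|
→ t2 |c8|e2|28|28|d4|da|30|30|

RES = [ 0xc8  0xe2  0x28  0x28  0xd4  0xda  0x30  0x30 ]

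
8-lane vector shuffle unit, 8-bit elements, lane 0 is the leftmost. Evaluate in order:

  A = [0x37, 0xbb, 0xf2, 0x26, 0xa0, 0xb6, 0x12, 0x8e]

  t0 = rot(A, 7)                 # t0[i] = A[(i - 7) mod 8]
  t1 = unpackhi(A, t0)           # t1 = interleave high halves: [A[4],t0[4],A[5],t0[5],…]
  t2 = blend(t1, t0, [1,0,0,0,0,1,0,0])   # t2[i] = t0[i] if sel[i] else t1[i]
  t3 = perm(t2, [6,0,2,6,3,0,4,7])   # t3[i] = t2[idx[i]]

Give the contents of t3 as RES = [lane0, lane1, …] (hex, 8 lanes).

→ t0 |bb|f2|26|a0|b6|12|8e|37|
→ t1 |a0|b6|b6|12|12|8e|8e|37|
→ t2 |bb|b6|b6|12|12|12|8e|37|
→ t3 |8e|bb|b6|8e|12|bb|12|37|

RES = [0x8e, 0xbb, 0xb6, 0x8e, 0x12, 0xbb, 0x12, 0x37]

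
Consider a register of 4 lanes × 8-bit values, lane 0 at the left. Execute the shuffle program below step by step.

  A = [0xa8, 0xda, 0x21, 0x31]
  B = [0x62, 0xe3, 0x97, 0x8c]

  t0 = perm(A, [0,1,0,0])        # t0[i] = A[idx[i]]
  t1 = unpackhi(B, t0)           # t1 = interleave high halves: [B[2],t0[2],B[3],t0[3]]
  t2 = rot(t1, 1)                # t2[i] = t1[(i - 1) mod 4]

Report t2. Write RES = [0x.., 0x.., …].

RES = [ 0xa8  0x97  0xa8  0x8c ]

→ t0 |a8|da|a8|a8|
→ t1 |97|a8|8c|a8|
→ t2 |a8|97|a8|8c|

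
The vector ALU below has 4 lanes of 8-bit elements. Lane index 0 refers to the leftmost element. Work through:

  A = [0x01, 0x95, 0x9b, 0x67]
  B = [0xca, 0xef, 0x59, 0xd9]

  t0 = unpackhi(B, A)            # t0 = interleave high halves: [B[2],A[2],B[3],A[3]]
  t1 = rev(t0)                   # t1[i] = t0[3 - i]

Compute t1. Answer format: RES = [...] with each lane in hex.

t0 = [0x59, 0x9b, 0xd9, 0x67]
t1 = [0x67, 0xd9, 0x9b, 0x59]

RES = [ 0x67  0xd9  0x9b  0x59 ]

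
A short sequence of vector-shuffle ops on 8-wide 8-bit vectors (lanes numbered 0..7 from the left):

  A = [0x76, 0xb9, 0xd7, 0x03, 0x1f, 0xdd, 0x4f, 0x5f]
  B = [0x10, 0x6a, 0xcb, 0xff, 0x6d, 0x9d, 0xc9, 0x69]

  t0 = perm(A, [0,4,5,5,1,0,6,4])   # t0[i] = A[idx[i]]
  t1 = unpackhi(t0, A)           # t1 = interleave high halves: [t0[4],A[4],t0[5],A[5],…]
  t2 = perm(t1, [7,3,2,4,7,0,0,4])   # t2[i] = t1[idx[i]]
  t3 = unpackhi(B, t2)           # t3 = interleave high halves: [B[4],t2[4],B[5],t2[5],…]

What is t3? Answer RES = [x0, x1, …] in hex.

RES = [ 0x6d  0x5f  0x9d  0xb9  0xc9  0xb9  0x69  0x4f ]

  t0: 76 1f dd dd b9 76 4f 1f
  t1: b9 1f 76 dd 4f 4f 1f 5f
  t2: 5f dd 76 4f 5f b9 b9 4f
  t3: 6d 5f 9d b9 c9 b9 69 4f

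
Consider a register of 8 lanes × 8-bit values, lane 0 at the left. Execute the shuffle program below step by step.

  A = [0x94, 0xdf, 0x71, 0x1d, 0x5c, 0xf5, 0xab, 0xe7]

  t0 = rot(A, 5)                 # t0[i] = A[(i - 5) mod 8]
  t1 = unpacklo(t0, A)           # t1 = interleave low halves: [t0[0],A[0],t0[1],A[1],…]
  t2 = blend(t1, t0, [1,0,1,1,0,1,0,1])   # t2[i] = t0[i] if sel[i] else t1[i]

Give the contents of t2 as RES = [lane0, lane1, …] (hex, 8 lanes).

t0 = [0x1d, 0x5c, 0xf5, 0xab, 0xe7, 0x94, 0xdf, 0x71]
t1 = [0x1d, 0x94, 0x5c, 0xdf, 0xf5, 0x71, 0xab, 0x1d]
t2 = [0x1d, 0x94, 0xf5, 0xab, 0xf5, 0x94, 0xab, 0x71]

RES = [ 0x1d  0x94  0xf5  0xab  0xf5  0x94  0xab  0x71 ]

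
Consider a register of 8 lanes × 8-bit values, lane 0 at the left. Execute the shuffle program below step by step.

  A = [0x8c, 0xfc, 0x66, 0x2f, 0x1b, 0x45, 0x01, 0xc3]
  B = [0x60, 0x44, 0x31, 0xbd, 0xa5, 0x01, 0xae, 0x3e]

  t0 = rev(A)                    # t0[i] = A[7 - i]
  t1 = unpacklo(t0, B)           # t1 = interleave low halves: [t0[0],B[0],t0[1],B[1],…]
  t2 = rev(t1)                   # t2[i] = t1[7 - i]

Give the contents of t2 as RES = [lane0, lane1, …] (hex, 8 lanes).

t0 = [0xc3, 0x01, 0x45, 0x1b, 0x2f, 0x66, 0xfc, 0x8c]
t1 = [0xc3, 0x60, 0x01, 0x44, 0x45, 0x31, 0x1b, 0xbd]
t2 = [0xbd, 0x1b, 0x31, 0x45, 0x44, 0x01, 0x60, 0xc3]

RES = [ 0xbd  0x1b  0x31  0x45  0x44  0x01  0x60  0xc3 ]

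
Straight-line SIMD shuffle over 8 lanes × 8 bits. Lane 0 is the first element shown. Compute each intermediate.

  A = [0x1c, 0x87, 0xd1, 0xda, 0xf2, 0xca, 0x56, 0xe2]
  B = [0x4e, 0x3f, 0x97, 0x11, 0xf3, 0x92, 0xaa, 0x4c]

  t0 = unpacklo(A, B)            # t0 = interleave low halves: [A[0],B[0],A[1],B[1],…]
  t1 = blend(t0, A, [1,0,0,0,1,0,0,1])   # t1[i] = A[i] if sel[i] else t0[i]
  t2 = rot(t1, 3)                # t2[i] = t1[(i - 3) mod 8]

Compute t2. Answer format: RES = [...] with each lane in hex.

t0 = [0x1c, 0x4e, 0x87, 0x3f, 0xd1, 0x97, 0xda, 0x11]
t1 = [0x1c, 0x4e, 0x87, 0x3f, 0xf2, 0x97, 0xda, 0xe2]
t2 = [0x97, 0xda, 0xe2, 0x1c, 0x4e, 0x87, 0x3f, 0xf2]

RES = [0x97, 0xda, 0xe2, 0x1c, 0x4e, 0x87, 0x3f, 0xf2]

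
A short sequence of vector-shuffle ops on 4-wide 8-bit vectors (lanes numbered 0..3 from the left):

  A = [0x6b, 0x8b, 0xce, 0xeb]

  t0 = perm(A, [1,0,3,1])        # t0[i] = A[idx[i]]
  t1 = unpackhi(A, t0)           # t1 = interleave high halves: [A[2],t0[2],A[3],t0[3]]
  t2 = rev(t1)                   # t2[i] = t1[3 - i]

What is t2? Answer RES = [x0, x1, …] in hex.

t0 = [0x8b, 0x6b, 0xeb, 0x8b]
t1 = [0xce, 0xeb, 0xeb, 0x8b]
t2 = [0x8b, 0xeb, 0xeb, 0xce]

RES = [ 0x8b  0xeb  0xeb  0xce ]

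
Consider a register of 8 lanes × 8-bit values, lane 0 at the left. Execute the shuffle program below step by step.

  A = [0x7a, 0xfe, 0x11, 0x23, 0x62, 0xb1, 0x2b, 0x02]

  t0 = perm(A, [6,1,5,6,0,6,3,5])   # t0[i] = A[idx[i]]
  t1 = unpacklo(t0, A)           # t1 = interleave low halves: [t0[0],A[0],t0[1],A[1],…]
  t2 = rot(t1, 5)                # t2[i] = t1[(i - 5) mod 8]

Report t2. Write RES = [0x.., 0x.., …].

t0 = [0x2b, 0xfe, 0xb1, 0x2b, 0x7a, 0x2b, 0x23, 0xb1]
t1 = [0x2b, 0x7a, 0xfe, 0xfe, 0xb1, 0x11, 0x2b, 0x23]
t2 = [0xfe, 0xb1, 0x11, 0x2b, 0x23, 0x2b, 0x7a, 0xfe]

RES = [0xfe, 0xb1, 0x11, 0x2b, 0x23, 0x2b, 0x7a, 0xfe]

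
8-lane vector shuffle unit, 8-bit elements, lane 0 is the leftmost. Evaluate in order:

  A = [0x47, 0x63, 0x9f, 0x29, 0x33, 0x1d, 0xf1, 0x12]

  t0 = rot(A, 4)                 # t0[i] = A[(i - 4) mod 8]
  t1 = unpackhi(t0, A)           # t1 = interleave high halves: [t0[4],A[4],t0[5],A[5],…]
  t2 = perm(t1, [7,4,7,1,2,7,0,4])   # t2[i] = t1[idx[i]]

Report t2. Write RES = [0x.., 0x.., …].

RES = [0x12, 0x9f, 0x12, 0x33, 0x63, 0x12, 0x47, 0x9f]

t0 = [0x33, 0x1d, 0xf1, 0x12, 0x47, 0x63, 0x9f, 0x29]
t1 = [0x47, 0x33, 0x63, 0x1d, 0x9f, 0xf1, 0x29, 0x12]
t2 = [0x12, 0x9f, 0x12, 0x33, 0x63, 0x12, 0x47, 0x9f]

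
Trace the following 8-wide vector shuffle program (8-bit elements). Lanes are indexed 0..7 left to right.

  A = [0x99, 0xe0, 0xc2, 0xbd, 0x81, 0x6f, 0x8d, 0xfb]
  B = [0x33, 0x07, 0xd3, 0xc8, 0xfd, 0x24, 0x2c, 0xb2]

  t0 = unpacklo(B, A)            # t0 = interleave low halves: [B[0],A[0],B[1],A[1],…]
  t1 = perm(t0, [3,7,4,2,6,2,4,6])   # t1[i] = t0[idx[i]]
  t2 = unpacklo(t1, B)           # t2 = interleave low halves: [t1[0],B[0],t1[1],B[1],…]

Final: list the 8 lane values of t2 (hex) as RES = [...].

RES = [0xe0, 0x33, 0xbd, 0x07, 0xd3, 0xd3, 0x07, 0xc8]

→ t0 |33|99|07|e0|d3|c2|c8|bd|
→ t1 |e0|bd|d3|07|c8|07|d3|c8|
→ t2 |e0|33|bd|07|d3|d3|07|c8|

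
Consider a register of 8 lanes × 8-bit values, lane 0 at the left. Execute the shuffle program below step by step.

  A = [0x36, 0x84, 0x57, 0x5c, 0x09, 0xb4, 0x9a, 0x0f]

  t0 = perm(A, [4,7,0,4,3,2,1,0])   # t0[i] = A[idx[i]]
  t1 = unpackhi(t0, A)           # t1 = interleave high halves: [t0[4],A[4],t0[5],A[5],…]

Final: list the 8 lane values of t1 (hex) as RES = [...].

  t0: 09 0f 36 09 5c 57 84 36
  t1: 5c 09 57 b4 84 9a 36 0f

RES = [ 0x5c  0x09  0x57  0xb4  0x84  0x9a  0x36  0x0f ]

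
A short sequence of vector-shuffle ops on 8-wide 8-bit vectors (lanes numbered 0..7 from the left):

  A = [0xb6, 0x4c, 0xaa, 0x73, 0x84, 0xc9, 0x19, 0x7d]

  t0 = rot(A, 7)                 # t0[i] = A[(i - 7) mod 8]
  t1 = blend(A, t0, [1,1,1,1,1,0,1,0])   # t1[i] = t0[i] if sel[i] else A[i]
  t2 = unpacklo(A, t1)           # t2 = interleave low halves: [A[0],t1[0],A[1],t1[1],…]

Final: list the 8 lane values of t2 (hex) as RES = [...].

→ t0 |4c|aa|73|84|c9|19|7d|b6|
→ t1 |4c|aa|73|84|c9|c9|7d|7d|
→ t2 |b6|4c|4c|aa|aa|73|73|84|

RES = [0xb6, 0x4c, 0x4c, 0xaa, 0xaa, 0x73, 0x73, 0x84]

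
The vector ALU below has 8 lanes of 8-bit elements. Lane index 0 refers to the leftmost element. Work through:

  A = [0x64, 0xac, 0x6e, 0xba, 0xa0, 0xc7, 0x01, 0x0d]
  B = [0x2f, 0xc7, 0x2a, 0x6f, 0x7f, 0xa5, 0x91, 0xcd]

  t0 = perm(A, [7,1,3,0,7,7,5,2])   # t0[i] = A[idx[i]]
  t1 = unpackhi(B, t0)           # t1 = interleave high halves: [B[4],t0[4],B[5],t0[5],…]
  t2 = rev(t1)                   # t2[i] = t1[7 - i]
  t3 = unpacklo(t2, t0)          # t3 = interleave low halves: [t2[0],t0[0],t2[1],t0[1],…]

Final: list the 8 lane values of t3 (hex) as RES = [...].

RES = [ 0x6e  0x0d  0xcd  0xac  0xc7  0xba  0x91  0x64 ]

t0 = [0x0d, 0xac, 0xba, 0x64, 0x0d, 0x0d, 0xc7, 0x6e]
t1 = [0x7f, 0x0d, 0xa5, 0x0d, 0x91, 0xc7, 0xcd, 0x6e]
t2 = [0x6e, 0xcd, 0xc7, 0x91, 0x0d, 0xa5, 0x0d, 0x7f]
t3 = [0x6e, 0x0d, 0xcd, 0xac, 0xc7, 0xba, 0x91, 0x64]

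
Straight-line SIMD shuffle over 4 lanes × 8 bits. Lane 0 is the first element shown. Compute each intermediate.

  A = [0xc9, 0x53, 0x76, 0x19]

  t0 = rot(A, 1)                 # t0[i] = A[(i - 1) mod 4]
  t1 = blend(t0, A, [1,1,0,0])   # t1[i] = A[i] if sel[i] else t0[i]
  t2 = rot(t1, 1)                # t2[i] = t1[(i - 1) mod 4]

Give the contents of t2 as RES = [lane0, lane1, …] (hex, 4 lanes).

t0 = [0x19, 0xc9, 0x53, 0x76]
t1 = [0xc9, 0x53, 0x53, 0x76]
t2 = [0x76, 0xc9, 0x53, 0x53]

RES = [0x76, 0xc9, 0x53, 0x53]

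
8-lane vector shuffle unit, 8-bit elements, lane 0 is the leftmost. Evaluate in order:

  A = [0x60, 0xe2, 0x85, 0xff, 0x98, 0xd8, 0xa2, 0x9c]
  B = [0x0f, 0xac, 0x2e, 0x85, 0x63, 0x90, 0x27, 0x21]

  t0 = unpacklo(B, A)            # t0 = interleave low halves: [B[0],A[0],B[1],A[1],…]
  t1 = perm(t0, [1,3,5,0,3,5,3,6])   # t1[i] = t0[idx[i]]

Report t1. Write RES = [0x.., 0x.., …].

t0 = [0x0f, 0x60, 0xac, 0xe2, 0x2e, 0x85, 0x85, 0xff]
t1 = [0x60, 0xe2, 0x85, 0x0f, 0xe2, 0x85, 0xe2, 0x85]

RES = [ 0x60  0xe2  0x85  0x0f  0xe2  0x85  0xe2  0x85 ]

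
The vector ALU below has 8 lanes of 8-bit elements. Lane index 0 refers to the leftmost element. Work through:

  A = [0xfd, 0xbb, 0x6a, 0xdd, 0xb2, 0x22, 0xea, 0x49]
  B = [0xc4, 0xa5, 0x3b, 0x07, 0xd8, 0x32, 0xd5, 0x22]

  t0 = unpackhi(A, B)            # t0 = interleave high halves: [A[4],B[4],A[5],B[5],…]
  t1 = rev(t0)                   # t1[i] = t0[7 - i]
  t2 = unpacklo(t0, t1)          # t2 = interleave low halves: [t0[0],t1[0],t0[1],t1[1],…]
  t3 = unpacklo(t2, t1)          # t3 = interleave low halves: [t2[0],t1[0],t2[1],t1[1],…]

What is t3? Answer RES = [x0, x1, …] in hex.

t0 = [0xb2, 0xd8, 0x22, 0x32, 0xea, 0xd5, 0x49, 0x22]
t1 = [0x22, 0x49, 0xd5, 0xea, 0x32, 0x22, 0xd8, 0xb2]
t2 = [0xb2, 0x22, 0xd8, 0x49, 0x22, 0xd5, 0x32, 0xea]
t3 = [0xb2, 0x22, 0x22, 0x49, 0xd8, 0xd5, 0x49, 0xea]

RES = [0xb2, 0x22, 0x22, 0x49, 0xd8, 0xd5, 0x49, 0xea]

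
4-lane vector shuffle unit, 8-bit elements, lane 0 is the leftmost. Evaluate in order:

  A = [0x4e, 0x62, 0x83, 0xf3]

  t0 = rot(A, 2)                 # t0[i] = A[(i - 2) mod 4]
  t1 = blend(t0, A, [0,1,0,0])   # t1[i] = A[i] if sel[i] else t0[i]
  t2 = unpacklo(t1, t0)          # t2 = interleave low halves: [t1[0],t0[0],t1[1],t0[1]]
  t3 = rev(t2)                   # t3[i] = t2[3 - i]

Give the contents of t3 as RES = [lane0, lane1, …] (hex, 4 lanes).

t0 = [0x83, 0xf3, 0x4e, 0x62]
t1 = [0x83, 0x62, 0x4e, 0x62]
t2 = [0x83, 0x83, 0x62, 0xf3]
t3 = [0xf3, 0x62, 0x83, 0x83]

RES = [ 0xf3  0x62  0x83  0x83 ]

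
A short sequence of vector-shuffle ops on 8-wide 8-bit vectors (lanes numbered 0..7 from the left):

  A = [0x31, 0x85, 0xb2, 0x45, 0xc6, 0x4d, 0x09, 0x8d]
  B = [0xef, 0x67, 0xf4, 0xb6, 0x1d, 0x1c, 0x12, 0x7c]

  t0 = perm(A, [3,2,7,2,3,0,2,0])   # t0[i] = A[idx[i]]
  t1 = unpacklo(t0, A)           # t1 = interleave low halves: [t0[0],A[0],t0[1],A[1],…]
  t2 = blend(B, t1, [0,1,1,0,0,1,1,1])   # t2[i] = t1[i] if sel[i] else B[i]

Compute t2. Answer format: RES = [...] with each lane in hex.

t0 = [0x45, 0xb2, 0x8d, 0xb2, 0x45, 0x31, 0xb2, 0x31]
t1 = [0x45, 0x31, 0xb2, 0x85, 0x8d, 0xb2, 0xb2, 0x45]
t2 = [0xef, 0x31, 0xb2, 0xb6, 0x1d, 0xb2, 0xb2, 0x45]

RES = [ 0xef  0x31  0xb2  0xb6  0x1d  0xb2  0xb2  0x45 ]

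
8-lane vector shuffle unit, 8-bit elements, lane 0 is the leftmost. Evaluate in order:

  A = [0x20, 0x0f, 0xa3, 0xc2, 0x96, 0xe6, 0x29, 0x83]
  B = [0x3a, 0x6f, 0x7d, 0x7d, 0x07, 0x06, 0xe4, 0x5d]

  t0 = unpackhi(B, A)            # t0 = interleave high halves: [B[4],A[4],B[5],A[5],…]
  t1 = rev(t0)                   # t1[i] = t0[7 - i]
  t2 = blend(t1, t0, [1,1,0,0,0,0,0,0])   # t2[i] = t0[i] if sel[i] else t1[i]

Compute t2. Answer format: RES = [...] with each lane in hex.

  t0: 07 96 06 e6 e4 29 5d 83
  t1: 83 5d 29 e4 e6 06 96 07
  t2: 07 96 29 e4 e6 06 96 07

RES = [0x07, 0x96, 0x29, 0xe4, 0xe6, 0x06, 0x96, 0x07]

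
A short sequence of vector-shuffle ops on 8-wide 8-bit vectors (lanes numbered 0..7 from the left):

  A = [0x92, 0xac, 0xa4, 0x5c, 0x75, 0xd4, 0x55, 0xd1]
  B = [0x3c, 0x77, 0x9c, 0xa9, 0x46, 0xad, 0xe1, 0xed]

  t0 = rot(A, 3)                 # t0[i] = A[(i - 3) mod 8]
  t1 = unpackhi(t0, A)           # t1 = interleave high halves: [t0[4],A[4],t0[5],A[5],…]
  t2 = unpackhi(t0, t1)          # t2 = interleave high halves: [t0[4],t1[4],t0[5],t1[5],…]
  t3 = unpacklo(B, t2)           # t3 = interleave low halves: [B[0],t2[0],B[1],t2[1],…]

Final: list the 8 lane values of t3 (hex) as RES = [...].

t0 = [0xd4, 0x55, 0xd1, 0x92, 0xac, 0xa4, 0x5c, 0x75]
t1 = [0xac, 0x75, 0xa4, 0xd4, 0x5c, 0x55, 0x75, 0xd1]
t2 = [0xac, 0x5c, 0xa4, 0x55, 0x5c, 0x75, 0x75, 0xd1]
t3 = [0x3c, 0xac, 0x77, 0x5c, 0x9c, 0xa4, 0xa9, 0x55]

RES = [ 0x3c  0xac  0x77  0x5c  0x9c  0xa4  0xa9  0x55 ]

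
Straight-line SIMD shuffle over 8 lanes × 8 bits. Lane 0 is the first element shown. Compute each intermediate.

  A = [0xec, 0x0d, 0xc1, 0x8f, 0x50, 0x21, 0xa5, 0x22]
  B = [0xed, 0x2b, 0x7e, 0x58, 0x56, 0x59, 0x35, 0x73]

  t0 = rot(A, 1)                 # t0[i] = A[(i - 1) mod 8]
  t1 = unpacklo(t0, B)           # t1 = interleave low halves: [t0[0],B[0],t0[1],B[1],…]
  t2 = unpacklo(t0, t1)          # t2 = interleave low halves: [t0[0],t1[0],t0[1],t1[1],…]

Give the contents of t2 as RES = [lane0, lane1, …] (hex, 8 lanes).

  t0: 22 ec 0d c1 8f 50 21 a5
  t1: 22 ed ec 2b 0d 7e c1 58
  t2: 22 22 ec ed 0d ec c1 2b

RES = [0x22, 0x22, 0xec, 0xed, 0x0d, 0xec, 0xc1, 0x2b]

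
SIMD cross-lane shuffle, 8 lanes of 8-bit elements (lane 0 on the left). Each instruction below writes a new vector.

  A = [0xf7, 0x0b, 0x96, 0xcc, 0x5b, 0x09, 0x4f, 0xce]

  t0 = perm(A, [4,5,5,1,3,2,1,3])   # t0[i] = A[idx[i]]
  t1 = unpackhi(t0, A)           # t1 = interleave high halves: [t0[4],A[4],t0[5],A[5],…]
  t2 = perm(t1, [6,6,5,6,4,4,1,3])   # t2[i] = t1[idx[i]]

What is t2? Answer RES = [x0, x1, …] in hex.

  t0: 5b 09 09 0b cc 96 0b cc
  t1: cc 5b 96 09 0b 4f cc ce
  t2: cc cc 4f cc 0b 0b 5b 09

RES = [0xcc, 0xcc, 0x4f, 0xcc, 0x0b, 0x0b, 0x5b, 0x09]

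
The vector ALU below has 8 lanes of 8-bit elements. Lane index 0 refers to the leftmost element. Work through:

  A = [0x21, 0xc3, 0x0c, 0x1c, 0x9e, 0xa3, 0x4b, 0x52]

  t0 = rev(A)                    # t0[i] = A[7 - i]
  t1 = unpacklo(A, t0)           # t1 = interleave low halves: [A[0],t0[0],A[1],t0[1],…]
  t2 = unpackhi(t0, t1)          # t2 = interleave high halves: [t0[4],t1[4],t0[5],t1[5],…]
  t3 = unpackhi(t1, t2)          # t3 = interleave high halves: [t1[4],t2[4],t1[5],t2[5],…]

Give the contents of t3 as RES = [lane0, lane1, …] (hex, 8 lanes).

RES = [ 0x0c  0xc3  0xa3  0x1c  0x1c  0x21  0x9e  0x9e ]

  t0: 52 4b a3 9e 1c 0c c3 21
  t1: 21 52 c3 4b 0c a3 1c 9e
  t2: 1c 0c 0c a3 c3 1c 21 9e
  t3: 0c c3 a3 1c 1c 21 9e 9e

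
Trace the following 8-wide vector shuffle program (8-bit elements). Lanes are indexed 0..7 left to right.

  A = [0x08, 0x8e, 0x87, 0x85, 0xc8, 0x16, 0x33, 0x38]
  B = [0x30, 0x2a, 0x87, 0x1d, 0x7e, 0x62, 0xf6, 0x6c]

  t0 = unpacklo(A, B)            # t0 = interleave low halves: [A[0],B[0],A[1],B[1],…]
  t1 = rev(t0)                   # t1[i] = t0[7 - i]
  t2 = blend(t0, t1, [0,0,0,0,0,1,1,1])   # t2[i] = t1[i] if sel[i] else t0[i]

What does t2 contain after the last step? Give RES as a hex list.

RES = [0x08, 0x30, 0x8e, 0x2a, 0x87, 0x8e, 0x30, 0x08]

→ t0 |08|30|8e|2a|87|87|85|1d|
→ t1 |1d|85|87|87|2a|8e|30|08|
→ t2 |08|30|8e|2a|87|8e|30|08|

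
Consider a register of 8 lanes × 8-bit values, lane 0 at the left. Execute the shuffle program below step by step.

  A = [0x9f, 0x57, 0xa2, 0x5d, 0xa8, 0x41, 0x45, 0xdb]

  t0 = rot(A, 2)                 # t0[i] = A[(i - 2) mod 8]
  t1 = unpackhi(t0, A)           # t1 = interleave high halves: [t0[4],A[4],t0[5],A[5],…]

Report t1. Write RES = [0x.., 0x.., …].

RES = [0xa2, 0xa8, 0x5d, 0x41, 0xa8, 0x45, 0x41, 0xdb]

  t0: 45 db 9f 57 a2 5d a8 41
  t1: a2 a8 5d 41 a8 45 41 db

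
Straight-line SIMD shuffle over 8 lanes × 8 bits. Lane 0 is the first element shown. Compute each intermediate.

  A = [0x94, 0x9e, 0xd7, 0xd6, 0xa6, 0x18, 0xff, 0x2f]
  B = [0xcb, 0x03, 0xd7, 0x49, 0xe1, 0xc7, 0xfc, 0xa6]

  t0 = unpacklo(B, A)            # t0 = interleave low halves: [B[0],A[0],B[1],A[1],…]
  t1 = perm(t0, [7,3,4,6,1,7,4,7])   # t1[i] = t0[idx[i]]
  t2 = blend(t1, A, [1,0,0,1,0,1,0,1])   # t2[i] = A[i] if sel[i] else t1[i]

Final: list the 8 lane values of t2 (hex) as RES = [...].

RES = [0x94, 0x9e, 0xd7, 0xd6, 0x94, 0x18, 0xd7, 0x2f]

  t0: cb 94 03 9e d7 d7 49 d6
  t1: d6 9e d7 49 94 d6 d7 d6
  t2: 94 9e d7 d6 94 18 d7 2f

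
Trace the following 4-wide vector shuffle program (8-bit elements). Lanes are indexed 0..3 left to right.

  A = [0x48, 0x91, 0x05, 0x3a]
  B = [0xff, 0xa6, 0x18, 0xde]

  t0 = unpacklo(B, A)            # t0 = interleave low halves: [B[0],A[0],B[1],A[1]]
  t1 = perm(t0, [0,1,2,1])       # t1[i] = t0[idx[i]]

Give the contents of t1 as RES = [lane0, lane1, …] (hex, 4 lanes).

  t0: ff 48 a6 91
  t1: ff 48 a6 48

RES = [ 0xff  0x48  0xa6  0x48 ]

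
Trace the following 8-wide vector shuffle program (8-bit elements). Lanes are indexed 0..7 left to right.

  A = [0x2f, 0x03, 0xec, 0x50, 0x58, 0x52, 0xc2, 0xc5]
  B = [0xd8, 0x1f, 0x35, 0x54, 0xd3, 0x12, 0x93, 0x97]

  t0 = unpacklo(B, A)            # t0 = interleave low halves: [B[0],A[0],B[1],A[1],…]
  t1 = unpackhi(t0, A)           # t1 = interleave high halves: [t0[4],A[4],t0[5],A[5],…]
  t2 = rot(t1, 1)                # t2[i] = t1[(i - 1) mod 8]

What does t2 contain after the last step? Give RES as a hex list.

t0 = [0xd8, 0x2f, 0x1f, 0x03, 0x35, 0xec, 0x54, 0x50]
t1 = [0x35, 0x58, 0xec, 0x52, 0x54, 0xc2, 0x50, 0xc5]
t2 = [0xc5, 0x35, 0x58, 0xec, 0x52, 0x54, 0xc2, 0x50]

RES = [ 0xc5  0x35  0x58  0xec  0x52  0x54  0xc2  0x50 ]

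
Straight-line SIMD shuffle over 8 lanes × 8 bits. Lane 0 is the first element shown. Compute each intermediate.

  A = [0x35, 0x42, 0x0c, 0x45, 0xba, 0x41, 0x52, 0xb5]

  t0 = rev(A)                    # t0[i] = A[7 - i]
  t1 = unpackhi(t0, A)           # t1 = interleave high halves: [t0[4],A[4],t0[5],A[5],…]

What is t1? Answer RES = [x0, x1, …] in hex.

t0 = [0xb5, 0x52, 0x41, 0xba, 0x45, 0x0c, 0x42, 0x35]
t1 = [0x45, 0xba, 0x0c, 0x41, 0x42, 0x52, 0x35, 0xb5]

RES = [0x45, 0xba, 0x0c, 0x41, 0x42, 0x52, 0x35, 0xb5]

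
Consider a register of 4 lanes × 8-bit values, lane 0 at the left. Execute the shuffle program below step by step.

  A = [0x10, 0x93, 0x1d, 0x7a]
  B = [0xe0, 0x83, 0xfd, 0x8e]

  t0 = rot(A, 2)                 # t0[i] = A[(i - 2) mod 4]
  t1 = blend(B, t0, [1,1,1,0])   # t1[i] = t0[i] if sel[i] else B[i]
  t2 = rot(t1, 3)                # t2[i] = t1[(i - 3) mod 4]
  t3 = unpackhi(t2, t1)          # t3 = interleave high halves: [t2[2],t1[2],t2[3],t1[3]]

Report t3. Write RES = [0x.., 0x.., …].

RES = [0x8e, 0x10, 0x1d, 0x8e]

  t0: 1d 7a 10 93
  t1: 1d 7a 10 8e
  t2: 7a 10 8e 1d
  t3: 8e 10 1d 8e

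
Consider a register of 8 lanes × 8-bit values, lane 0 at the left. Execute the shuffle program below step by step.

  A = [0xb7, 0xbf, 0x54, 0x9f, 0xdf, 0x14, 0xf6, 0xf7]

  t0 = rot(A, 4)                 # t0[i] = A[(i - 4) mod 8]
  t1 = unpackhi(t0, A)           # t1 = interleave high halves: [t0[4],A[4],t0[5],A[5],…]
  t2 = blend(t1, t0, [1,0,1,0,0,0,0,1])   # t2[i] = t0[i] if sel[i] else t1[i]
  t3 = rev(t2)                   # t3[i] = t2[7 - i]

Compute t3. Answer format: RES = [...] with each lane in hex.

RES = [ 0x9f  0x9f  0xf6  0x54  0x14  0xf6  0xdf  0xdf ]

→ t0 |df|14|f6|f7|b7|bf|54|9f|
→ t1 |b7|df|bf|14|54|f6|9f|f7|
→ t2 |df|df|f6|14|54|f6|9f|9f|
→ t3 |9f|9f|f6|54|14|f6|df|df|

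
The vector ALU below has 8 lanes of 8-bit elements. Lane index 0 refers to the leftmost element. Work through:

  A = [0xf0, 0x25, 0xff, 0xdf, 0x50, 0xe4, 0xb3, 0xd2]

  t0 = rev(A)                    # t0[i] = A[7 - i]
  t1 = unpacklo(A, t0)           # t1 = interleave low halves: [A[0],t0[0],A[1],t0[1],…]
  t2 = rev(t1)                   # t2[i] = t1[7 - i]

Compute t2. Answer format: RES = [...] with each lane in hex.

RES = [0x50, 0xdf, 0xe4, 0xff, 0xb3, 0x25, 0xd2, 0xf0]

→ t0 |d2|b3|e4|50|df|ff|25|f0|
→ t1 |f0|d2|25|b3|ff|e4|df|50|
→ t2 |50|df|e4|ff|b3|25|d2|f0|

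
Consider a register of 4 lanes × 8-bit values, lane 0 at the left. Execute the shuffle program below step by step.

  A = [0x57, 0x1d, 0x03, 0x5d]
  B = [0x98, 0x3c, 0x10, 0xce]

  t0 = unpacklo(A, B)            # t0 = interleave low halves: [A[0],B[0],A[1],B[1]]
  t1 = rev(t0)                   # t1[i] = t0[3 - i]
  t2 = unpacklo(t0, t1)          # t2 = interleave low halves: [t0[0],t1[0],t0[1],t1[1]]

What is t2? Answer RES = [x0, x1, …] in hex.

RES = [0x57, 0x3c, 0x98, 0x1d]

→ t0 |57|98|1d|3c|
→ t1 |3c|1d|98|57|
→ t2 |57|3c|98|1d|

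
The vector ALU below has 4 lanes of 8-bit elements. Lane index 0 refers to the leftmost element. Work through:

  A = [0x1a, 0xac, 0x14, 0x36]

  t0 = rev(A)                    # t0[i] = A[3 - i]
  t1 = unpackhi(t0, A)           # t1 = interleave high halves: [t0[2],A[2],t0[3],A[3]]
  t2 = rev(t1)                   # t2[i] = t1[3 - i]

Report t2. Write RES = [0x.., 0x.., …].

RES = [0x36, 0x1a, 0x14, 0xac]

→ t0 |36|14|ac|1a|
→ t1 |ac|14|1a|36|
→ t2 |36|1a|14|ac|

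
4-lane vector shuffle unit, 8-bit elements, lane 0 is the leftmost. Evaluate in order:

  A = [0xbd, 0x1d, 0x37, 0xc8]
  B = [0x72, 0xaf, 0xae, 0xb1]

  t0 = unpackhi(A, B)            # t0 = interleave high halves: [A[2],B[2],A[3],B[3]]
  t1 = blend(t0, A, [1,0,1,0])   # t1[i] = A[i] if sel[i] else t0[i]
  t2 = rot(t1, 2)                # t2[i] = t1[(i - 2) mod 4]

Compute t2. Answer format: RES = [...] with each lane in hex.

RES = [0x37, 0xb1, 0xbd, 0xae]

→ t0 |37|ae|c8|b1|
→ t1 |bd|ae|37|b1|
→ t2 |37|b1|bd|ae|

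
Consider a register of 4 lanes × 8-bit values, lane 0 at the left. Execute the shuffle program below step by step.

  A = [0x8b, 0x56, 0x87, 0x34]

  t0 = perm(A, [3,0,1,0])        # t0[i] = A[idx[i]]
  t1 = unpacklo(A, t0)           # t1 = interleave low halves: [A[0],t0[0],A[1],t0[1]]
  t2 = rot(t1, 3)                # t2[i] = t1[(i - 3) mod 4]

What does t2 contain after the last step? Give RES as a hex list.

→ t0 |34|8b|56|8b|
→ t1 |8b|34|56|8b|
→ t2 |34|56|8b|8b|

RES = [ 0x34  0x56  0x8b  0x8b ]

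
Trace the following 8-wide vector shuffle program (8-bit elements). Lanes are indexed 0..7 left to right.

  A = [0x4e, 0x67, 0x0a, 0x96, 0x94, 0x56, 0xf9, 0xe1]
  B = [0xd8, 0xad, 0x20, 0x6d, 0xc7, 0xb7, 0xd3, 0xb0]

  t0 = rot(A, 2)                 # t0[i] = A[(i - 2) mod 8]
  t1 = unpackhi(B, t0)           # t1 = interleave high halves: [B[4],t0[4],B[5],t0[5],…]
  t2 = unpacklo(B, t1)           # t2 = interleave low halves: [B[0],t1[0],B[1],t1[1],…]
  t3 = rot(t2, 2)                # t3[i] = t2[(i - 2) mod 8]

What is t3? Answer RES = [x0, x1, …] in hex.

  t0: f9 e1 4e 67 0a 96 94 56
  t1: c7 0a b7 96 d3 94 b0 56
  t2: d8 c7 ad 0a 20 b7 6d 96
  t3: 6d 96 d8 c7 ad 0a 20 b7

RES = [0x6d, 0x96, 0xd8, 0xc7, 0xad, 0x0a, 0x20, 0xb7]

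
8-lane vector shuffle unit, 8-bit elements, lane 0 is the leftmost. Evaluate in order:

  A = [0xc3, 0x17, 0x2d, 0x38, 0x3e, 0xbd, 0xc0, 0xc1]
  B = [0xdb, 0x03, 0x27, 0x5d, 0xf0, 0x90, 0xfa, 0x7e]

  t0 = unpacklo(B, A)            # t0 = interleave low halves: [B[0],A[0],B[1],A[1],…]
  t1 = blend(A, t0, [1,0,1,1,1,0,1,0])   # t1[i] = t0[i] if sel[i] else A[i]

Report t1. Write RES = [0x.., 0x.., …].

RES = [0xdb, 0x17, 0x03, 0x17, 0x27, 0xbd, 0x5d, 0xc1]

→ t0 |db|c3|03|17|27|2d|5d|38|
→ t1 |db|17|03|17|27|bd|5d|c1|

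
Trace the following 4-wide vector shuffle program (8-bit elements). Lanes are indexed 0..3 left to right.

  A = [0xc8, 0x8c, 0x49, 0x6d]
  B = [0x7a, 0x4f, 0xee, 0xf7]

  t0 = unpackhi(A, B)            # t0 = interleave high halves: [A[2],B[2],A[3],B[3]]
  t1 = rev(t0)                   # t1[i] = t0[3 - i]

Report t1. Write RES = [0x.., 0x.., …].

  t0: 49 ee 6d f7
  t1: f7 6d ee 49

RES = [ 0xf7  0x6d  0xee  0x49 ]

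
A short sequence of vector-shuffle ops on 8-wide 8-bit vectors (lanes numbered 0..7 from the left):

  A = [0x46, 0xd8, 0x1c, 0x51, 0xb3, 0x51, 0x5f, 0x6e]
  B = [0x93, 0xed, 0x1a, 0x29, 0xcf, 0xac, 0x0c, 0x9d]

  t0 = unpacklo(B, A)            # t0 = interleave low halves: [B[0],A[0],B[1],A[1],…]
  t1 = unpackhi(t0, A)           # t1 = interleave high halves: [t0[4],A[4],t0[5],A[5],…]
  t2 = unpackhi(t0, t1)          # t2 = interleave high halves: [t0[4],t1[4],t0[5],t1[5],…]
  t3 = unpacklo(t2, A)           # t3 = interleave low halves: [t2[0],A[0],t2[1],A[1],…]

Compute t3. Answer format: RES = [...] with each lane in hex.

RES = [0x1a, 0x46, 0x29, 0xd8, 0x1c, 0x1c, 0x5f, 0x51]

  t0: 93 46 ed d8 1a 1c 29 51
  t1: 1a b3 1c 51 29 5f 51 6e
  t2: 1a 29 1c 5f 29 51 51 6e
  t3: 1a 46 29 d8 1c 1c 5f 51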